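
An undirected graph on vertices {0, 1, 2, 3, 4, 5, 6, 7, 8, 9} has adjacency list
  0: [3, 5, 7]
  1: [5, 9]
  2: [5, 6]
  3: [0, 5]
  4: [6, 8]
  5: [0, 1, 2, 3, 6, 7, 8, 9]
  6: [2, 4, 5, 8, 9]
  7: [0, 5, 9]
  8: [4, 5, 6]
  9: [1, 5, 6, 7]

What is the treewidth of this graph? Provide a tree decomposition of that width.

Treewidth 2.
Bags: B1 = {5, 7, 9}  B2 = {0, 5, 7}  B3 = {1, 5, 9}  B4 = {5, 6, 9}  B5 = {5, 6, 8}  B6 = {4, 6, 8}  B7 = {2, 5, 6}  B8 = {0, 3, 5}
Tree: B1–B2, B1–B3, B3–B4, B4–B5, B5–B6, B5–B7, B2–B8

The largest bag has 3 vertices, giving width 2; this decomposition certifies tw(G) ≤ 2. For the lower bound, the 3 vertices {4, 6, 8} are pairwise adjacent, and any tree decomposition puts a clique entirely inside one bag — forcing width ≥ 2. Combining the bounds, tw(G) = 2.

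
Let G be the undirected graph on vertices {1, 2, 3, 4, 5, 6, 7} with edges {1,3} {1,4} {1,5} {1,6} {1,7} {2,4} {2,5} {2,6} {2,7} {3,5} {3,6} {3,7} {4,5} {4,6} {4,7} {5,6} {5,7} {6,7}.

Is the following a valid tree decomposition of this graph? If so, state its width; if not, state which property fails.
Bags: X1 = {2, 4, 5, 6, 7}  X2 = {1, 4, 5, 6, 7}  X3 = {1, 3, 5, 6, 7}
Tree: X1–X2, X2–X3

Checking the three conditions: (i) the bags cover all of {1, 2, 3, 4, 5, 6, 7}; (ii) for each edge, some bag contains both endpoints; (iii) the bags containing any fixed vertex form a subtree. All hold, so the decomposition is valid with width 5 − 1 = 4.

Yes; width 4.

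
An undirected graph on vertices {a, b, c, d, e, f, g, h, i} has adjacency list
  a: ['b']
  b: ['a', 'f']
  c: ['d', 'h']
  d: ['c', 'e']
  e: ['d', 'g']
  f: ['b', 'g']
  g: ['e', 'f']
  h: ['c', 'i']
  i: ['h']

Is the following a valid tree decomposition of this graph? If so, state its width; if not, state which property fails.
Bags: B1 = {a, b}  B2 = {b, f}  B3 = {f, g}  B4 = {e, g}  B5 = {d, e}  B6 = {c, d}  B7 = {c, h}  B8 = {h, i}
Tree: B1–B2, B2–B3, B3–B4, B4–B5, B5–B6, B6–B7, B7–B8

Every vertex of G appears in some bag (union = {a, b, c, d, e, f, g, h, i}); every edge is covered by a bag; and for each vertex v the set of bags containing v is connected in the bag tree. The decomposition is therefore valid. The largest bag has 2 vertices, so the width is 1.

Yes; width 1.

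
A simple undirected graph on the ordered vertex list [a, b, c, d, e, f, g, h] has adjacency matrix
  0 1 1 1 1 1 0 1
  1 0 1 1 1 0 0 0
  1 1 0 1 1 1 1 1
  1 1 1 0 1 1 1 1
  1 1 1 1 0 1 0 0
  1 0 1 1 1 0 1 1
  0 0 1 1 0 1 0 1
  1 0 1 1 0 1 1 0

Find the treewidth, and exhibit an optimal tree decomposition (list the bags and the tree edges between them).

Every bag has size at most 5, so the width is 5 − 1 = 4 and tw(G) ≤ 4. On the other hand G contains the 5-clique {a, c, d, e, f}. A clique must lie in a single bag of any decomposition, so no decomposition can have width below 4. The upper and lower bounds meet at 4, so that is the treewidth.

Treewidth 4.
Bags: B1 = {a, c, d, f, h}  B2 = {a, c, d, e, f}  B3 = {a, b, c, d, e}  B4 = {c, d, f, g, h}
Tree: B1–B2, B2–B3, B1–B4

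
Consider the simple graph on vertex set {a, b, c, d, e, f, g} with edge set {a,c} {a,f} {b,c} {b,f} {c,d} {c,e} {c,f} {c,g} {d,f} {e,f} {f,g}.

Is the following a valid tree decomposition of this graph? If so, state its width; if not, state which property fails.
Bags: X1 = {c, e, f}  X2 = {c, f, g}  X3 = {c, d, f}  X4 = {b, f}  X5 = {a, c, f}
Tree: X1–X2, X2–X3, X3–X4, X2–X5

No — edge (c,b) lies in no bag.

A tree decomposition must satisfy three properties: every vertex lies in some bag; for every edge, both endpoints lie together in some bag; and for every vertex, the bags containing it form a connected subtree. Here edge (c,b) lies in no bag, so the decomposition is invalid.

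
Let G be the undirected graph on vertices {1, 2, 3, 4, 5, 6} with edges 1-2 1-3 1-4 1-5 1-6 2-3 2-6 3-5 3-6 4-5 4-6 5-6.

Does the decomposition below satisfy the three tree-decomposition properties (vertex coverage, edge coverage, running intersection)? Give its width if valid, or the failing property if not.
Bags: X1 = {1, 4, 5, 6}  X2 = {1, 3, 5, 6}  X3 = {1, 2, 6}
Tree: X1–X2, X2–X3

No — edge (3,2) lies in no bag.

A tree decomposition must satisfy three properties: every vertex lies in some bag; for every edge, both endpoints lie together in some bag; and for every vertex, the bags containing it form a connected subtree. Here edge (3,2) lies in no bag, so the decomposition is invalid.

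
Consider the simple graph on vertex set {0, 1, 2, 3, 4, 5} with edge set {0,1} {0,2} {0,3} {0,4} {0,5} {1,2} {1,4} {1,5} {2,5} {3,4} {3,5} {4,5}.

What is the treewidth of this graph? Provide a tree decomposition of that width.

Every bag has size at most 4, so the width is 4 − 1 = 3 and tw(G) ≤ 3. For the lower bound, the 4 vertices {0, 1, 2, 5} are pairwise adjacent, and any tree decomposition puts a clique entirely inside one bag — forcing width ≥ 3. The upper and lower bounds meet at 3, so that is the treewidth.

Treewidth 3.
One optimal decomposition is:
Bags: B1 = {0, 1, 4, 5}  B2 = {0, 1, 2, 5}  B3 = {0, 3, 4, 5}
Tree: B1–B2, B1–B3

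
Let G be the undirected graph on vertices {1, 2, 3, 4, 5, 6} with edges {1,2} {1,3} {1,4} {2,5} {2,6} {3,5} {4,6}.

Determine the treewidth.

2

A width-2 tree decomposition is:
Bags: B1 = {2, 4, 6}  B2 = {1, 2, 4}  B3 = {1, 2, 5}  B4 = {1, 3, 5}
Tree: B1–B2, B2–B3, B3–B4
Each bag holds 3 vertices, so the decomposition has width 2, which upper-bounds the treewidth. The edges 6–4–1–2–6 form a cycle, so G is not a tree and its treewidth is at least 2. Hence tw(G) = 2 exactly.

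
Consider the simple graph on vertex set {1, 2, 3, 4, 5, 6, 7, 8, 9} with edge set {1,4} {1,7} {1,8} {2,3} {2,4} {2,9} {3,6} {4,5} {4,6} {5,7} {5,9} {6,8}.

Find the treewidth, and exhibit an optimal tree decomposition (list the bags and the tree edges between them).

The largest bag has 4 vertices, giving width 3; this decomposition certifies tw(G) ≤ 3. For the lower bound: the 4 vertex sets {1,7,8}, {5}, {4}, {2,3,6,9} are disjoint, each induces a connected subgraph, and every pair is joined by at least one edge of G. Contracting each set to a single vertex therefore yields K_{4} as a minor, and since treewidth is minor-monotone, tw(G) ≥ tw(K_{4}) = 3. The upper and lower bounds meet at 3, so that is the treewidth.

Treewidth 3.
Bags: B1 = {1, 5, 7, 8}  B2 = {1, 4, 5, 8}  B3 = {4, 5, 6, 8}  B4 = {4, 5, 6, 9}  B5 = {2, 4, 6, 9}  B6 = {2, 3, 6, 9}
Tree: B1–B2, B2–B3, B3–B4, B4–B5, B5–B6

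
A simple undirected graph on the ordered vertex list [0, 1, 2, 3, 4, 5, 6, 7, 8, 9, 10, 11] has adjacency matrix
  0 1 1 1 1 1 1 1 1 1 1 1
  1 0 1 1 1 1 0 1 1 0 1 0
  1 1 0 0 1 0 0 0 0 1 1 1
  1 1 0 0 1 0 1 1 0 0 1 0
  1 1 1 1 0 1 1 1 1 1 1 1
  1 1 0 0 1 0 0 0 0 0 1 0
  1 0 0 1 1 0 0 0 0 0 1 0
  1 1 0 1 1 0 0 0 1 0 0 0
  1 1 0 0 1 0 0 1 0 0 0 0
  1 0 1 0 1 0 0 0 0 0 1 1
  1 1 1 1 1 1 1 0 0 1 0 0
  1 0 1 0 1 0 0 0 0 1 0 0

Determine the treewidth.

4

A width-4 tree decomposition is:
Bags: B1 = {0, 1, 3, 4, 7}  B2 = {0, 1, 3, 4, 10}  B3 = {0, 3, 4, 6, 10}  B4 = {0, 1, 4, 7, 8}  B5 = {0, 1, 2, 4, 10}  B6 = {0, 2, 4, 9, 10}  B7 = {0, 2, 4, 9, 11}  B8 = {0, 1, 4, 5, 10}
Tree: B1–B2, B2–B3, B1–B4, B2–B5, B5–B6, B6–B7, B2–B8
Every bag has size at most 5, so the width is 5 − 1 = 4 and tw(G) ≤ 4. For the lower bound, the 5 vertices {0, 1, 4, 7, 8} are pairwise adjacent, and any tree decomposition puts a clique entirely inside one bag — forcing width ≥ 4. The upper and lower bounds meet at 4, so that is the treewidth.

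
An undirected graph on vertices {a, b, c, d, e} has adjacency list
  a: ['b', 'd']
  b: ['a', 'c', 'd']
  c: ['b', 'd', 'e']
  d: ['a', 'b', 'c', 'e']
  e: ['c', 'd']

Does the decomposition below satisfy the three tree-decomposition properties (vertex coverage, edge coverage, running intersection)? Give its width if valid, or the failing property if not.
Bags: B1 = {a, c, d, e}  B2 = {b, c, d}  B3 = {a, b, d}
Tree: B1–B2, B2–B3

A tree decomposition must satisfy three properties: every vertex lies in some bag; for every edge, both endpoints lie together in some bag; and for every vertex, the bags containing it form a connected subtree. Here bags containing vertex a are not connected in the tree, so the decomposition is invalid.

No — bags containing vertex a are not connected in the tree.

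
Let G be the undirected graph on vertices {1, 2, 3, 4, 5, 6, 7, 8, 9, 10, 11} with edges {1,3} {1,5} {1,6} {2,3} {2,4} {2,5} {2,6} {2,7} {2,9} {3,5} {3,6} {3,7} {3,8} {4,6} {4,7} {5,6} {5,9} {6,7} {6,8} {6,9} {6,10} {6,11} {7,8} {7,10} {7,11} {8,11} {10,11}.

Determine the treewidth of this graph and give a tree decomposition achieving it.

Each bag holds 4 vertices, so the decomposition has width 3, which upper-bounds the treewidth. On the other hand G contains the 4-clique {1, 3, 5, 6}. A clique must lie in a single bag of any decomposition, so no decomposition can have width below 3. Therefore the treewidth is 3.

Treewidth 3.
Bags: B1 = {2, 3, 6, 7}  B2 = {3, 6, 7, 8}  B3 = {2, 4, 6, 7}  B4 = {2, 3, 5, 6}  B5 = {2, 5, 6, 9}  B6 = {1, 3, 5, 6}  B7 = {6, 7, 8, 11}  B8 = {6, 7, 10, 11}
Tree: B1–B2, B1–B3, B1–B4, B4–B5, B4–B6, B2–B7, B7–B8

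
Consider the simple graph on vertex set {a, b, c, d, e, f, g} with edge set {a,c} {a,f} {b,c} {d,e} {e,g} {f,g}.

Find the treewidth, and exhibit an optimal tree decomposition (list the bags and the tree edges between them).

The largest bag has 2 vertices, giving width 1; this decomposition certifies tw(G) ≤ 1. Since G has at least one edge (e.g. b–c), it is not an edgeless graph, so tw(G) ≥ 1. Hence tw(G) = 1 exactly.

Treewidth 1.
Bags: B1 = {b, c}  B2 = {a, c}  B3 = {a, f}  B4 = {f, g}  B5 = {e, g}  B6 = {d, e}
Tree: B1–B2, B2–B3, B3–B4, B4–B5, B5–B6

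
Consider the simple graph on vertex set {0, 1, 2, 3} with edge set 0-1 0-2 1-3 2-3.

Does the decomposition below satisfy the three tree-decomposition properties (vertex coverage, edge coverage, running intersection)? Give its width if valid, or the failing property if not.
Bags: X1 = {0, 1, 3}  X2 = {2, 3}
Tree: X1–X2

No — edge (0,2) lies in no bag.

A tree decomposition must satisfy three properties: every vertex lies in some bag; for every edge, both endpoints lie together in some bag; and for every vertex, the bags containing it form a connected subtree. Here edge (0,2) lies in no bag, so the decomposition is invalid.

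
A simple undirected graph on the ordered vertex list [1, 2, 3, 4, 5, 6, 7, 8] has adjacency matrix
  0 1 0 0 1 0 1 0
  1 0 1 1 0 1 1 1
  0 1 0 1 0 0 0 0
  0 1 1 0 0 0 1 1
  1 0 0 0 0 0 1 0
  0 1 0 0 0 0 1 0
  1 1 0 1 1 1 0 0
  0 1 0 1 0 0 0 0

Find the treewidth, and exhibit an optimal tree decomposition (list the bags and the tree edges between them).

Treewidth 2.
Bags: B1 = {2, 4, 8}  B2 = {2, 4, 7}  B3 = {2, 3, 4}  B4 = {1, 2, 7}  B5 = {2, 6, 7}  B6 = {1, 5, 7}
Tree: B1–B2, B1–B3, B2–B4, B2–B5, B4–B6

Each bag holds 3 vertices, so the decomposition has width 2, which upper-bounds the treewidth. On the other hand G contains the 3-clique {1, 2, 7}. A clique must lie in a single bag of any decomposition, so no decomposition can have width below 2. The upper and lower bounds meet at 2, so that is the treewidth.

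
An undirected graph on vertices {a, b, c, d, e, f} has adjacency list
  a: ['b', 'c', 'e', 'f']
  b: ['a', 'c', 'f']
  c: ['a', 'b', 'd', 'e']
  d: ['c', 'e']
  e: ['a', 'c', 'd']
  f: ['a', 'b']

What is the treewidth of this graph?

A width-2 tree decomposition is:
Bags: B1 = {c, d, e}  B2 = {a, c, e}  B3 = {a, b, c}  B4 = {a, b, f}
Tree: B1–B2, B2–B3, B3–B4
The largest bag has 3 vertices, giving width 2; this decomposition certifies tw(G) ≤ 2. On the other hand G contains the 3-clique {c, d, e}. A clique must lie in a single bag of any decomposition, so no decomposition can have width below 2. The upper and lower bounds meet at 2, so that is the treewidth.

2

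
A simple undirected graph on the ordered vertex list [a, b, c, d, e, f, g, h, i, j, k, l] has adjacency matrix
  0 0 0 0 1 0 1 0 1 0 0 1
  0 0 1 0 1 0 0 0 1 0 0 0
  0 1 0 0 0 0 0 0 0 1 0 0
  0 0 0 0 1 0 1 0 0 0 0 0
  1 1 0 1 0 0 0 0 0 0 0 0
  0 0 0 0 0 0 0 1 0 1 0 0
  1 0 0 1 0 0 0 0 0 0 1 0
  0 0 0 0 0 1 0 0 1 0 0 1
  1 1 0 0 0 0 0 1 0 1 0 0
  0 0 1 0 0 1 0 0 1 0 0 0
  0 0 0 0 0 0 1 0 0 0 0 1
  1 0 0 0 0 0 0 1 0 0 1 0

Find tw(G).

3

A width-3 tree decomposition is:
Bags: B1 = {b, c, f, j}  B2 = {b, f, i, j}  B3 = {b, f, h, i}  B4 = {b, e, h, i}  B5 = {a, e, h, i}  B6 = {a, e, h, l}  B7 = {a, d, e, l}  B8 = {a, d, g, l}  B9 = {d, g, k, l}
Tree: B1–B2, B2–B3, B3–B4, B4–B5, B5–B6, B6–B7, B7–B8, B8–B9
Every bag has size at most 4, so the width is 4 − 1 = 3 and tw(G) ≤ 3. For the lower bound: the 4 vertex sets {c,f,j}, {b}, {i}, {a,e,h,l} are disjoint, each induces a connected subgraph, and every pair is joined by at least one edge of G. Contracting each set to a single vertex therefore yields K_{4} as a minor, and since treewidth is minor-monotone, tw(G) ≥ tw(K_{4}) = 3. The upper and lower bounds meet at 3, so that is the treewidth.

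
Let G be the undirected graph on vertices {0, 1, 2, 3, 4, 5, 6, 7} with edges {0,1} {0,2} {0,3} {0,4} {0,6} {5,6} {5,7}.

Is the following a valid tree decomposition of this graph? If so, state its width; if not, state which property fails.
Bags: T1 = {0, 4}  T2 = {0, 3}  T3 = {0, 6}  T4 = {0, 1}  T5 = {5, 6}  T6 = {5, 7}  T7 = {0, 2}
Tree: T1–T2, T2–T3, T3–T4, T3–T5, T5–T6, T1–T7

Checking the three conditions: (i) the bags cover all of {0, 1, 2, 3, 4, 5, 6, 7}; (ii) for each edge, some bag contains both endpoints; (iii) the bags containing any fixed vertex form a subtree. All hold, so the decomposition is valid with width 2 − 1 = 1.

Yes; width 1.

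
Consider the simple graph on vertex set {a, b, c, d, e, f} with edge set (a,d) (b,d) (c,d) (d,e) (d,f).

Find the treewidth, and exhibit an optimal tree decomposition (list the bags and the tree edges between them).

Every bag has size at most 2, so the width is 2 − 1 = 1 and tw(G) ≤ 1. Since G has at least one edge (e.g. a–d), it is not an edgeless graph, so tw(G) ≥ 1. Therefore the treewidth is 1.

Treewidth 1.
Bags: B1 = {a, d}  B2 = {b, d}  B3 = {c, d}  B4 = {d, e}  B5 = {d, f}
Tree: B1–B2, B2–B3, B2–B4, B4–B5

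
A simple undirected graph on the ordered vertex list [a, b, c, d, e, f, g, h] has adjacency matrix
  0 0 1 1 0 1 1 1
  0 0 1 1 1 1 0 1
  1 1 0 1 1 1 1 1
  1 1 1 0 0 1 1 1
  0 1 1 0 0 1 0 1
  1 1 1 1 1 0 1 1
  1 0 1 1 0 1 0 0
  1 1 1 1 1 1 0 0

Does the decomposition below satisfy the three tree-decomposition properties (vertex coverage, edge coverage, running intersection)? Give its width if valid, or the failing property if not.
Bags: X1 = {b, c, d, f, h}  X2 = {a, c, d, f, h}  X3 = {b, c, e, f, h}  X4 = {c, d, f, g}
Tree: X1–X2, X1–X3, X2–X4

No — edge (a,g) lies in no bag.

A tree decomposition must satisfy three properties: every vertex lies in some bag; for every edge, both endpoints lie together in some bag; and for every vertex, the bags containing it form a connected subtree. Here edge (a,g) lies in no bag, so the decomposition is invalid.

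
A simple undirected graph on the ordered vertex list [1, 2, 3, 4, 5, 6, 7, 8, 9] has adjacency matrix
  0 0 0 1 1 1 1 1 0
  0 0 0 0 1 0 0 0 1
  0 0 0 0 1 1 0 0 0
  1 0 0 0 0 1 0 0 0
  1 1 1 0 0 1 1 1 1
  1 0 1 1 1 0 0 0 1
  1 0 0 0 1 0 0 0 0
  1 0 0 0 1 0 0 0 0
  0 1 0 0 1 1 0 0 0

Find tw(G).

2

A width-2 tree decomposition is:
Bags: B1 = {1, 5, 7}  B2 = {1, 5, 6}  B3 = {5, 6, 9}  B4 = {3, 5, 6}  B5 = {1, 5, 8}  B6 = {2, 5, 9}  B7 = {1, 4, 6}
Tree: B1–B2, B2–B3, B2–B4, B2–B5, B3–B6, B2–B7
The largest bag has 3 vertices, giving width 2; this decomposition certifies tw(G) ≤ 2. Conversely, {1, 4, 6} is a clique of size 3, and the vertices of any clique must share a bag in every tree decomposition; so some bag has ≥ 3 vertices and tw(G) ≥ 2. Combining the bounds, tw(G) = 2.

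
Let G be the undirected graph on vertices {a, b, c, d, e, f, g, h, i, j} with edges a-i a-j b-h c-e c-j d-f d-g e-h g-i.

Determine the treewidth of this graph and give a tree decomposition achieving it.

Treewidth 1.
One optimal decomposition is:
Bags: B1 = {d, f}  B2 = {d, g}  B3 = {g, i}  B4 = {a, i}  B5 = {a, j}  B6 = {c, j}  B7 = {c, e}  B8 = {e, h}  B9 = {b, h}
Tree: B1–B2, B2–B3, B3–B4, B4–B5, B5–B6, B6–B7, B7–B8, B8–B9

Every bag has size at most 2, so the width is 2 − 1 = 1 and tw(G) ≤ 1. G has an edge, so its treewidth is at least 1. The upper and lower bounds meet at 1, so that is the treewidth.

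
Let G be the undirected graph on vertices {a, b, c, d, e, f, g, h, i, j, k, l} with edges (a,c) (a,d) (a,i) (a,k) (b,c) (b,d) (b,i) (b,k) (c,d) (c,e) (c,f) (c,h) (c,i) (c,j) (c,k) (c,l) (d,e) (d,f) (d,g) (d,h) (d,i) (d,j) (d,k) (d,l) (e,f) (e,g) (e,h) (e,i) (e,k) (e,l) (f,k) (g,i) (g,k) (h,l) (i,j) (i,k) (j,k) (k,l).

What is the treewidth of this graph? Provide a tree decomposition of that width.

Treewidth 4.
Bags: B1 = {c, d, e, i, k}  B2 = {b, c, d, i, k}  B3 = {c, d, e, f, k}  B4 = {a, c, d, i, k}  B5 = {c, d, e, k, l}  B6 = {d, e, g, i, k}  B7 = {c, d, e, h, l}  B8 = {c, d, i, j, k}
Tree: B1–B2, B1–B3, B2–B4, B3–B5, B1–B6, B5–B7, B2–B8

The largest bag has 5 vertices, giving width 4; this decomposition certifies tw(G) ≤ 4. For the lower bound, the 5 vertices {c, d, e, h, l} are pairwise adjacent, and any tree decomposition puts a clique entirely inside one bag — forcing width ≥ 4. Combining the bounds, tw(G) = 4.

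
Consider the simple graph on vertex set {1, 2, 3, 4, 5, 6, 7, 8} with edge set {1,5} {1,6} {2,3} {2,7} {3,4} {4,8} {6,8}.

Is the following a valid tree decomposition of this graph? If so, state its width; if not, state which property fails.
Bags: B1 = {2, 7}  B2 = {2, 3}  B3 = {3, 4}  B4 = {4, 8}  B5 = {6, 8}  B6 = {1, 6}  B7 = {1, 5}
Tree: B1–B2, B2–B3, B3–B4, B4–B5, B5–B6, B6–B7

Checking the three conditions: (i) the bags cover all of {1, 2, 3, 4, 5, 6, 7, 8}; (ii) for each edge, some bag contains both endpoints; (iii) the bags containing any fixed vertex form a subtree. All hold, so the decomposition is valid with width 2 − 1 = 1.

Yes; width 1.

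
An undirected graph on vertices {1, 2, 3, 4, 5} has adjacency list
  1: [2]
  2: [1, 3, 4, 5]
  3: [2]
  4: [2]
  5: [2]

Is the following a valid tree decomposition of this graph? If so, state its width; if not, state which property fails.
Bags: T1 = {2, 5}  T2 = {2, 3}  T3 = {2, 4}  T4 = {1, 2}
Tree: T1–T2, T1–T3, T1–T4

Checking the three conditions: (i) the bags cover all of {1, 2, 3, 4, 5}; (ii) for each edge, some bag contains both endpoints; (iii) the bags containing any fixed vertex form a subtree. All hold, so the decomposition is valid with width 2 − 1 = 1.

Yes; width 1.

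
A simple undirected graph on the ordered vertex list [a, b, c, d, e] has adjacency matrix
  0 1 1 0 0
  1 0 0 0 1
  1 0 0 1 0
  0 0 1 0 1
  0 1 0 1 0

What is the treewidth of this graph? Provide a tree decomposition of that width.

Treewidth 2.
One such decomposition:
Bags: B1 = {a, c, d}  B2 = {a, d, e}  B3 = {a, b, e}
Tree: B1–B2, B2–B3

Every bag has size at most 3, so the width is 3 − 1 = 2 and tw(G) ≤ 2. Since a–c–d–e–b–a is a cycle in G, G is not acyclic. Forests are exactly the graphs of treewidth ≤ 1, so tw(G) ≥ 2. Hence tw(G) = 2 exactly.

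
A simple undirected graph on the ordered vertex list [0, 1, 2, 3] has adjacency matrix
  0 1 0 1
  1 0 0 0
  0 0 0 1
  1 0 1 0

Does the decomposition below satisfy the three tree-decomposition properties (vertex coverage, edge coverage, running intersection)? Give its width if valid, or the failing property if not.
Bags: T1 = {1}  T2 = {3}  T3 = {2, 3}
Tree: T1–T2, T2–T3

A tree decomposition must satisfy three properties: every vertex lies in some bag; for every edge, both endpoints lie together in some bag; and for every vertex, the bags containing it form a connected subtree. Here vertex 0 appears in no bag, so the decomposition is invalid.

No — vertex 0 appears in no bag.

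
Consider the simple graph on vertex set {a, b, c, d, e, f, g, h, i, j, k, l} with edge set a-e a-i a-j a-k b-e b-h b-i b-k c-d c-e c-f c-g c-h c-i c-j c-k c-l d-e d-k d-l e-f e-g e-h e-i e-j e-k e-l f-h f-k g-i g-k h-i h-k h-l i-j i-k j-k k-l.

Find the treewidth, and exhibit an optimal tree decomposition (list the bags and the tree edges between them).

The largest bag has 5 vertices, giving width 4; this decomposition certifies tw(G) ≤ 4. For the lower bound, the 5 vertices {c, d, e, k, l} are pairwise adjacent, and any tree decomposition puts a clique entirely inside one bag — forcing width ≥ 4. Therefore the treewidth is 4.

Treewidth 4.
One such decomposition:
Bags: B1 = {c, e, g, i, k}  B2 = {c, e, h, i, k}  B3 = {c, e, f, h, k}  B4 = {c, e, i, j, k}  B5 = {b, e, h, i, k}  B6 = {c, e, h, k, l}  B7 = {a, e, i, j, k}  B8 = {c, d, e, k, l}
Tree: B1–B2, B2–B3, B2–B4, B2–B5, B2–B6, B4–B7, B6–B8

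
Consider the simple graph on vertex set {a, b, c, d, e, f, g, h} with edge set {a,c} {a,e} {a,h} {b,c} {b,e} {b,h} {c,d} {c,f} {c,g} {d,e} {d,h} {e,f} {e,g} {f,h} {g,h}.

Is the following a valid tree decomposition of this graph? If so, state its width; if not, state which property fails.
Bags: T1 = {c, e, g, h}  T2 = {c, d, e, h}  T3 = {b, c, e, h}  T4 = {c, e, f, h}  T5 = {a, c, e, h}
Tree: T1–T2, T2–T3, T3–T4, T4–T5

Checking the three conditions: (i) the bags cover all of {a, b, c, d, e, f, g, h}; (ii) for each edge, some bag contains both endpoints; (iii) the bags containing any fixed vertex form a subtree. All hold, so the decomposition is valid with width 4 − 1 = 3.

Yes; width 3.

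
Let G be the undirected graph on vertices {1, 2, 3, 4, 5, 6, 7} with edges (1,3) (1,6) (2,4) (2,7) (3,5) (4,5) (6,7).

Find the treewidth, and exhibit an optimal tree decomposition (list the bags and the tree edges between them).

Treewidth 2.
One optimal decomposition is:
Bags: B1 = {3, 4, 5}  B2 = {1, 3, 4}  B3 = {1, 4, 6}  B4 = {4, 6, 7}  B5 = {2, 4, 7}
Tree: B1–B2, B2–B3, B3–B4, B4–B5

The largest bag has 3 vertices, giving width 2; this decomposition certifies tw(G) ≤ 2. For the lower bound, G contains the cycle 4–5–3–1–6–7–2–4, so G is not a forest; only forests have treewidth ≤ 1, hence tw(G) ≥ 2. The upper and lower bounds meet at 2, so that is the treewidth.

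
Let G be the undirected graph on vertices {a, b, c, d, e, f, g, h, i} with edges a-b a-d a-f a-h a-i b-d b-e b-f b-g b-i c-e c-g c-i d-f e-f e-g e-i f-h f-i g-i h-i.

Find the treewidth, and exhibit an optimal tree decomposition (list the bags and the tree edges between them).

Every bag has size at most 4, so the width is 4 − 1 = 3 and tw(G) ≤ 3. For the lower bound, the 4 vertices {a, b, d, f} are pairwise adjacent, and any tree decomposition puts a clique entirely inside one bag — forcing width ≥ 3. Hence tw(G) = 3 exactly.

Treewidth 3.
Bags: B1 = {b, e, f, i}  B2 = {b, e, g, i}  B3 = {a, b, f, i}  B4 = {c, e, g, i}  B5 = {a, b, d, f}  B6 = {a, f, h, i}
Tree: B1–B2, B1–B3, B2–B4, B3–B5, B3–B6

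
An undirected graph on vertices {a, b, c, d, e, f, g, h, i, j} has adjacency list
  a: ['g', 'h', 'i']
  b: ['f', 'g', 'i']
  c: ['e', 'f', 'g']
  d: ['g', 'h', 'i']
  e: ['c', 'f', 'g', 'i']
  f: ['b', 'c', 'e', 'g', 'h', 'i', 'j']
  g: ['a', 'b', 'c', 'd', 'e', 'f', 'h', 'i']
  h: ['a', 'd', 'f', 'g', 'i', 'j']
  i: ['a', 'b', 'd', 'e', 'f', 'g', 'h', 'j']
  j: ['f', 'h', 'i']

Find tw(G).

3

A width-3 tree decomposition is:
Bags: B1 = {f, g, h, i}  B2 = {f, h, i, j}  B3 = {d, g, h, i}  B4 = {b, f, g, i}  B5 = {e, f, g, i}  B6 = {a, g, h, i}  B7 = {c, e, f, g}
Tree: B1–B2, B1–B3, B1–B4, B1–B5, B3–B6, B5–B7
Each bag holds 4 vertices, so the decomposition has width 3, which upper-bounds the treewidth. On the other hand G contains the 4-clique {c, e, f, g}. A clique must lie in a single bag of any decomposition, so no decomposition can have width below 3. The upper and lower bounds meet at 3, so that is the treewidth.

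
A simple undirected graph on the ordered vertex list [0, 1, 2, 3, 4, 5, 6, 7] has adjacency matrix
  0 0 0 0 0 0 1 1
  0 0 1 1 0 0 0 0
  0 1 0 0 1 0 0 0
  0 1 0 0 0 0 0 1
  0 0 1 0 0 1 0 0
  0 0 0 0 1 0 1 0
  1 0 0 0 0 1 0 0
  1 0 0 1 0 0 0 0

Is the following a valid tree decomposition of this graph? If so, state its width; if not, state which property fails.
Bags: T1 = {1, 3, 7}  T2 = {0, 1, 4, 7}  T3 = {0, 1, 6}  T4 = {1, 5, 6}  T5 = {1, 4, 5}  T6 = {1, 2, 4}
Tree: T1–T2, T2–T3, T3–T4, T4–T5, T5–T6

A tree decomposition must satisfy three properties: every vertex lies in some bag; for every edge, both endpoints lie together in some bag; and for every vertex, the bags containing it form a connected subtree. Here bags containing vertex 4 are not connected in the tree, so the decomposition is invalid.

No — bags containing vertex 4 are not connected in the tree.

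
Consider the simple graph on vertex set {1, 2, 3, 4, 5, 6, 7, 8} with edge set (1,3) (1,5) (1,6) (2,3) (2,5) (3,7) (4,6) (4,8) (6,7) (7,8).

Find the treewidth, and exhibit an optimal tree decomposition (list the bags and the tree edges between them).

Treewidth 2.
One optimal decomposition is:
Bags: B1 = {2, 3, 5}  B2 = {1, 3, 5}  B3 = {1, 3, 7}  B4 = {1, 6, 7}  B5 = {6, 7, 8}  B6 = {4, 6, 8}
Tree: B1–B2, B2–B3, B3–B4, B4–B5, B5–B6

Every bag has size at most 3, so the width is 3 − 1 = 2 and tw(G) ≤ 2. The edges 2–5–1–3–2 form a cycle, so G is not a tree and its treewidth is at least 2. Hence tw(G) = 2 exactly.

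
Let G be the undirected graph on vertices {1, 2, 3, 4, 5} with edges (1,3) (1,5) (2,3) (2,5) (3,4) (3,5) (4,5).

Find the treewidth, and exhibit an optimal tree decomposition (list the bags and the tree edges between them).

Treewidth 2.
Bags: B1 = {1, 3, 5}  B2 = {3, 4, 5}  B3 = {2, 3, 5}
Tree: B1–B2, B2–B3

The largest bag has 3 vertices, giving width 2; this decomposition certifies tw(G) ≤ 2. Conversely, {1, 3, 5} is a clique of size 3, and the vertices of any clique must share a bag in every tree decomposition; so some bag has ≥ 3 vertices and tw(G) ≥ 2. Combining the bounds, tw(G) = 2.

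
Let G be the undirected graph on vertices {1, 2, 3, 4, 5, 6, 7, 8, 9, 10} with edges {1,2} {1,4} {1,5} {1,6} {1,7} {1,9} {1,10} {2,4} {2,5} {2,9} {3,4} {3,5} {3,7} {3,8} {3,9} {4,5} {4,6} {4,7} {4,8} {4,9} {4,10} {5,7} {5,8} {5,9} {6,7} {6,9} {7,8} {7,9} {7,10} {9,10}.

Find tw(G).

4

A width-4 tree decomposition is:
Bags: B1 = {3, 4, 5, 7, 9}  B2 = {1, 4, 5, 7, 9}  B3 = {1, 4, 6, 7, 9}  B4 = {1, 2, 4, 5, 9}  B5 = {1, 4, 7, 9, 10}  B6 = {3, 4, 5, 7, 8}
Tree: B1–B2, B2–B3, B2–B4, B3–B5, B1–B6
Every bag has size at most 5, so the width is 5 − 1 = 4 and tw(G) ≤ 4. For the lower bound, the 5 vertices {1, 2, 4, 5, 9} are pairwise adjacent, and any tree decomposition puts a clique entirely inside one bag — forcing width ≥ 4. Therefore the treewidth is 4.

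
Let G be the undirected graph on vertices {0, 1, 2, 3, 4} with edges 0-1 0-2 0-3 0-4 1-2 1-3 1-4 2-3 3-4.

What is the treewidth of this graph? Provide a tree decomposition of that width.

Each bag holds 4 vertices, so the decomposition has width 3, which upper-bounds the treewidth. For the lower bound, the 4 vertices {0, 1, 2, 3} are pairwise adjacent, and any tree decomposition puts a clique entirely inside one bag — forcing width ≥ 3. Hence tw(G) = 3 exactly.

Treewidth 3.
Bags: B1 = {0, 1, 3, 4}  B2 = {0, 1, 2, 3}
Tree: B1–B2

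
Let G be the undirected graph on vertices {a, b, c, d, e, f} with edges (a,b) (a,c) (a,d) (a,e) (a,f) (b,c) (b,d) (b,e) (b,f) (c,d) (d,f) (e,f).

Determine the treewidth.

A width-3 tree decomposition is:
Bags: B1 = {a, b, e, f}  B2 = {a, b, d, f}  B3 = {a, b, c, d}
Tree: B1–B2, B2–B3
The largest bag has 4 vertices, giving width 3; this decomposition certifies tw(G) ≤ 3. Conversely, {a, b, c, d} is a clique of size 4, and the vertices of any clique must share a bag in every tree decomposition; so some bag has ≥ 4 vertices and tw(G) ≥ 3. Combining the bounds, tw(G) = 3.

3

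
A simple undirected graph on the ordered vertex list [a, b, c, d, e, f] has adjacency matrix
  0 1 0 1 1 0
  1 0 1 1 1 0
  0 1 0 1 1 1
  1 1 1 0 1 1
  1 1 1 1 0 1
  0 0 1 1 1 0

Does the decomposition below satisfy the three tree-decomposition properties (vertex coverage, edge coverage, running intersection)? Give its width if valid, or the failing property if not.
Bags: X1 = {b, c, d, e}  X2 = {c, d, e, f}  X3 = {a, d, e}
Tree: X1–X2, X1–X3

A tree decomposition must satisfy three properties: every vertex lies in some bag; for every edge, both endpoints lie together in some bag; and for every vertex, the bags containing it form a connected subtree. Here edge (b,a) lies in no bag, so the decomposition is invalid.

No — edge (b,a) lies in no bag.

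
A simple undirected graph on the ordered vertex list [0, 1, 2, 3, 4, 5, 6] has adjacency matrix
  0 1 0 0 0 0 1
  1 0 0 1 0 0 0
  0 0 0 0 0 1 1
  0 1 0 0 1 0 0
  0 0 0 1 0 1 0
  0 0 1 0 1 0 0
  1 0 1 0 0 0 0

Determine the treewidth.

A width-2 tree decomposition is:
Bags: B1 = {0, 2, 6}  B2 = {0, 2, 5}  B3 = {0, 4, 5}  B4 = {0, 3, 4}  B5 = {0, 1, 3}
Tree: B1–B2, B2–B3, B3–B4, B4–B5
Each bag holds 3 vertices, so the decomposition has width 2, which upper-bounds the treewidth. Since 0–6–2–5–4–3–1–0 is a cycle in G, G is not acyclic. Forests are exactly the graphs of treewidth ≤ 1, so tw(G) ≥ 2. The upper and lower bounds meet at 2, so that is the treewidth.

2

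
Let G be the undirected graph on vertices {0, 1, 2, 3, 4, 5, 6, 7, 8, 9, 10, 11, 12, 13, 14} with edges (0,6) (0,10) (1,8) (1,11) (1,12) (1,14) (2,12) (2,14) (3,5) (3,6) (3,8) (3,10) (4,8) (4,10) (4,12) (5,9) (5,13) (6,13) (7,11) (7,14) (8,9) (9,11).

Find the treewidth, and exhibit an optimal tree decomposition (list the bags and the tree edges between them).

The largest bag has 4 vertices, giving width 3; this decomposition certifies tw(G) ≤ 3. For the lower bound: the 4 vertex sets {0,6,13}, {10}, {3}, {4,5,8,9} are disjoint, each induces a connected subgraph, and every pair is joined by at least one edge of G. Contracting each set to a single vertex therefore yields K_{4} as a minor, and since treewidth is minor-monotone, tw(G) ≥ tw(K_{4}) = 3. Therefore the treewidth is 3.

Treewidth 3.
One such decomposition:
Bags: B1 = {0, 6, 10, 13}  B2 = {3, 6, 10, 13}  B3 = {3, 5, 10, 13}  B4 = {3, 4, 5, 10}  B5 = {3, 4, 5, 8}  B6 = {4, 5, 8, 9}  B7 = {4, 8, 9, 12}  B8 = {1, 8, 9, 12}  B9 = {1, 9, 11, 12}  B10 = {1, 2, 11, 12}  B11 = {1, 2, 11, 14}  B12 = {2, 7, 11, 14}
Tree: B1–B2, B2–B3, B3–B4, B4–B5, B5–B6, B6–B7, B7–B8, B8–B9, B9–B10, B10–B11, B11–B12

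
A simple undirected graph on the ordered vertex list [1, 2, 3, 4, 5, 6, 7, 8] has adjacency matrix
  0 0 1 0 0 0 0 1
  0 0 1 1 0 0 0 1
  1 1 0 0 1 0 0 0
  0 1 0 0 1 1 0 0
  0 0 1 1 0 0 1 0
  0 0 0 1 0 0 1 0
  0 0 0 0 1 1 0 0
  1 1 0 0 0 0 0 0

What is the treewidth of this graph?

2

A width-2 tree decomposition is:
Bags: B1 = {1, 3, 8}  B2 = {2, 3, 8}  B3 = {2, 3, 5}  B4 = {2, 4, 5}  B5 = {4, 5, 7}  B6 = {4, 6, 7}
Tree: B1–B2, B2–B3, B3–B4, B4–B5, B5–B6
Each bag holds 3 vertices, so the decomposition has width 2, which upper-bounds the treewidth. The edges 1–8–2–3–1 form a cycle, so G is not a tree and its treewidth is at least 2. Therefore the treewidth is 2.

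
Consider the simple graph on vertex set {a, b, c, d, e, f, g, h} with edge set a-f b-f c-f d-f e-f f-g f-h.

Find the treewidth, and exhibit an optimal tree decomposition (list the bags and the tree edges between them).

Treewidth 1.
One optimal decomposition is:
Bags: B1 = {f, g}  B2 = {e, f}  B3 = {d, f}  B4 = {b, f}  B5 = {a, f}  B6 = {f, h}  B7 = {c, f}
Tree: B1–B2, B2–B3, B3–B4, B3–B5, B1–B6, B4–B7

Each bag holds 2 vertices, so the decomposition has width 1, which upper-bounds the treewidth. Since G has at least one edge (e.g. f–g), it is not an edgeless graph, so tw(G) ≥ 1. Combining the bounds, tw(G) = 1.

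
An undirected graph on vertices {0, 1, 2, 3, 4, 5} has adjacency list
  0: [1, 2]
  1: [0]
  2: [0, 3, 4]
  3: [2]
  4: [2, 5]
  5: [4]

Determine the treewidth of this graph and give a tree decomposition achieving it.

Each bag holds 2 vertices, so the decomposition has width 1, which upper-bounds the treewidth. Any graph with an edge has treewidth ≥ 1, and G has the edge 2–0. Therefore the treewidth is 1.

Treewidth 1.
Bags: B1 = {0, 2}  B2 = {2, 4}  B3 = {4, 5}  B4 = {0, 1}  B5 = {2, 3}
Tree: B1–B2, B2–B3, B1–B4, B1–B5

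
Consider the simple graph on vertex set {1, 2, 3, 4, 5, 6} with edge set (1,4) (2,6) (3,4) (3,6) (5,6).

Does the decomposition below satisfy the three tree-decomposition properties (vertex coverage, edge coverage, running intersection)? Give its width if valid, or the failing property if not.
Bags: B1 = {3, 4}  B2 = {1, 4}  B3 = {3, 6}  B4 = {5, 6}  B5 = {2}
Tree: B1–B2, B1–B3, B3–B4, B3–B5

A tree decomposition must satisfy three properties: every vertex lies in some bag; for every edge, both endpoints lie together in some bag; and for every vertex, the bags containing it form a connected subtree. Here edge (6,2) lies in no bag, so the decomposition is invalid.

No — edge (6,2) lies in no bag.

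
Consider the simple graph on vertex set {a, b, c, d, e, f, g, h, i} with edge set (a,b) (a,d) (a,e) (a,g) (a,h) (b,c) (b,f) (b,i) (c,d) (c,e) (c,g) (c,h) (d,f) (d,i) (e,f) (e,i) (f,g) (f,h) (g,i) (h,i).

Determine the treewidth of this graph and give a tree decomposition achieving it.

Treewidth 4.
Bags: B1 = {a, c, f, h, i}  B2 = {a, c, d, f, i}  B3 = {a, b, c, f, i}  B4 = {a, c, e, f, i}  B5 = {a, c, f, g, i}
Tree: B1–B2, B2–B3, B3–B4, B4–B5

Each bag holds 5 vertices, so the decomposition has width 4, which upper-bounds the treewidth. For the lower bound: the 5 vertex sets {f,h}, {c,d}, {a,b}, {i}, {e} are disjoint, each induces a connected subgraph, and every pair is joined by at least one edge of G. Contracting each set to a single vertex therefore yields K_{5} as a minor, and since treewidth is minor-monotone, tw(G) ≥ tw(K_{5}) = 4. The upper and lower bounds meet at 4, so that is the treewidth.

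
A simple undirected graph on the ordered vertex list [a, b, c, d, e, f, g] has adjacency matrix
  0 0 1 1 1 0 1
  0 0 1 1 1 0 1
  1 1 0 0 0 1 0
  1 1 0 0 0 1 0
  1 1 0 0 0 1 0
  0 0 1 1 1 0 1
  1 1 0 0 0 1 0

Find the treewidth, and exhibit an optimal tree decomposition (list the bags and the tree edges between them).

Each bag holds 4 vertices, so the decomposition has width 3, which upper-bounds the treewidth. For the lower bound: the 4 vertex sets {f,g}, {a,d}, {b}, {c} are disjoint, each induces a connected subgraph, and every pair is joined by at least one edge of G. Contracting each set to a single vertex therefore yields K_{4} as a minor, and since treewidth is minor-monotone, tw(G) ≥ tw(K_{4}) = 3. The upper and lower bounds meet at 3, so that is the treewidth.

Treewidth 3.
One optimal decomposition is:
Bags: B1 = {a, b, f, g}  B2 = {a, b, d, f}  B3 = {a, b, c, f}  B4 = {a, b, e, f}
Tree: B1–B2, B2–B3, B3–B4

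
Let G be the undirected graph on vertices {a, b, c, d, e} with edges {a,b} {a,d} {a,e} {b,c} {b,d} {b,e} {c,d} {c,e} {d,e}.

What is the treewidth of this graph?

A width-3 tree decomposition is:
Bags: B1 = {a, b, d, e}  B2 = {b, c, d, e}
Tree: B1–B2
Every bag has size at most 4, so the width is 4 − 1 = 3 and tw(G) ≤ 3. On the other hand G contains the 4-clique {b, c, d, e}. A clique must lie in a single bag of any decomposition, so no decomposition can have width below 3. Hence tw(G) = 3 exactly.

3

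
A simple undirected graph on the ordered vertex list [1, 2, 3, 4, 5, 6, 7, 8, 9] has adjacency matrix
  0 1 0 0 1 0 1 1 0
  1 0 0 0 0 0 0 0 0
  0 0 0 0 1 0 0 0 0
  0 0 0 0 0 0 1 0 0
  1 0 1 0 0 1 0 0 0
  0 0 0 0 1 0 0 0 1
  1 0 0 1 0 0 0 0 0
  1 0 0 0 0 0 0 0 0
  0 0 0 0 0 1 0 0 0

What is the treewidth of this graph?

1

A width-1 tree decomposition is:
Bags: B1 = {5, 6}  B2 = {6, 9}  B3 = {1, 5}  B4 = {3, 5}  B5 = {1, 7}  B6 = {1, 2}  B7 = {4, 7}  B8 = {1, 8}
Tree: B1–B2, B1–B3, B3–B4, B3–B5, B3–B6, B5–B7, B3–B8
Each bag holds 2 vertices, so the decomposition has width 1, which upper-bounds the treewidth. Since G has at least one edge (e.g. 6–5), it is not an edgeless graph, so tw(G) ≥ 1. Therefore the treewidth is 1.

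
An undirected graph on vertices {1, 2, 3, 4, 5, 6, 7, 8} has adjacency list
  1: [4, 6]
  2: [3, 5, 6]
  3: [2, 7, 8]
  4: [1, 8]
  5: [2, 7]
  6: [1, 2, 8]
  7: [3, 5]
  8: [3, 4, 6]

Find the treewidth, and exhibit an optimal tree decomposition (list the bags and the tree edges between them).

Treewidth 2.
Bags: B1 = {1, 4, 8}  B2 = {1, 6, 8}  B3 = {3, 6, 8}  B4 = {2, 3, 6}  B5 = {2, 3, 7}  B6 = {2, 5, 7}
Tree: B1–B2, B2–B3, B3–B4, B4–B5, B5–B6

Every bag has size at most 3, so the width is 3 − 1 = 2 and tw(G) ≤ 2. For the lower bound, G contains the cycle 4–1–6–8–4, so G is not a forest; only forests have treewidth ≤ 1, hence tw(G) ≥ 2. Hence tw(G) = 2 exactly.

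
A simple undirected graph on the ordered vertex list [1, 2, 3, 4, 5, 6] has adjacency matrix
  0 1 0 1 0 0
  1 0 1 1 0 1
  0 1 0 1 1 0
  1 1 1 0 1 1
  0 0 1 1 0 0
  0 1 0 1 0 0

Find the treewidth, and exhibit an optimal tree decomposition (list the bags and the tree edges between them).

Every bag has size at most 3, so the width is 3 − 1 = 2 and tw(G) ≤ 2. Conversely, {1, 2, 4} is a clique of size 3, and the vertices of any clique must share a bag in every tree decomposition; so some bag has ≥ 3 vertices and tw(G) ≥ 2. Therefore the treewidth is 2.

Treewidth 2.
One such decomposition:
Bags: B1 = {2, 3, 4}  B2 = {3, 4, 5}  B3 = {2, 4, 6}  B4 = {1, 2, 4}
Tree: B1–B2, B1–B3, B3–B4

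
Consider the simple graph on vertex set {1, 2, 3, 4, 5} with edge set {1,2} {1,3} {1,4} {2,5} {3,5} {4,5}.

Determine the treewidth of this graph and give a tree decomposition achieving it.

Treewidth 2.
One optimal decomposition is:
Bags: B1 = {1, 2, 5}  B2 = {1, 3, 5}  B3 = {1, 4, 5}
Tree: B1–B2, B2–B3

The largest bag has 3 vertices, giving width 2; this decomposition certifies tw(G) ≤ 2. The edges 2–5–3–1–2 form a cycle, so G is not a tree and its treewidth is at least 2. The upper and lower bounds meet at 2, so that is the treewidth.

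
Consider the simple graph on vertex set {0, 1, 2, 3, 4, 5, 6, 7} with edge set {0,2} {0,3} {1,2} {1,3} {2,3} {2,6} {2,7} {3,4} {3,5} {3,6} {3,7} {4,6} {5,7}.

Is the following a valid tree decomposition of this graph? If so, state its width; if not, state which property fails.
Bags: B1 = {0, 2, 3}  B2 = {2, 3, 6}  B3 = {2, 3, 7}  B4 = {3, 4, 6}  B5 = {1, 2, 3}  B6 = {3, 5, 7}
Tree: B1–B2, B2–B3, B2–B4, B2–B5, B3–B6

Every vertex of G appears in some bag (union = {0, 1, 2, 3, 4, 5, 6, 7}); every edge is covered by a bag; and for each vertex v the set of bags containing v is connected in the bag tree. The decomposition is therefore valid. The largest bag has 3 vertices, so the width is 2.

Yes; width 2.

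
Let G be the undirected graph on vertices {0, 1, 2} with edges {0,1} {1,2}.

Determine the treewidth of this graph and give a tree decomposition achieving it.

Treewidth 1.
Bags: B1 = {1, 2}  B2 = {0, 1}
Tree: B1–B2

The largest bag has 2 vertices, giving width 1; this decomposition certifies tw(G) ≤ 1. Any graph with an edge has treewidth ≥ 1, and G has the edge 1–2. The upper and lower bounds meet at 1, so that is the treewidth.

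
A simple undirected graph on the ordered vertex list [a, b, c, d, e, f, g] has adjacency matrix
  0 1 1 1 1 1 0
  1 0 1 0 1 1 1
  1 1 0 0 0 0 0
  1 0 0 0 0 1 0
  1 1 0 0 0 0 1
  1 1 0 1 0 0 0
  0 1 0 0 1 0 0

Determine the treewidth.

A width-2 tree decomposition is:
Bags: B1 = {a, b, e}  B2 = {b, e, g}  B3 = {a, b, c}  B4 = {a, b, f}  B5 = {a, d, f}
Tree: B1–B2, B1–B3, B3–B4, B4–B5
Each bag holds 3 vertices, so the decomposition has width 2, which upper-bounds the treewidth. On the other hand G contains the 3-clique {b, e, g}. A clique must lie in a single bag of any decomposition, so no decomposition can have width below 2. The upper and lower bounds meet at 2, so that is the treewidth.

2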